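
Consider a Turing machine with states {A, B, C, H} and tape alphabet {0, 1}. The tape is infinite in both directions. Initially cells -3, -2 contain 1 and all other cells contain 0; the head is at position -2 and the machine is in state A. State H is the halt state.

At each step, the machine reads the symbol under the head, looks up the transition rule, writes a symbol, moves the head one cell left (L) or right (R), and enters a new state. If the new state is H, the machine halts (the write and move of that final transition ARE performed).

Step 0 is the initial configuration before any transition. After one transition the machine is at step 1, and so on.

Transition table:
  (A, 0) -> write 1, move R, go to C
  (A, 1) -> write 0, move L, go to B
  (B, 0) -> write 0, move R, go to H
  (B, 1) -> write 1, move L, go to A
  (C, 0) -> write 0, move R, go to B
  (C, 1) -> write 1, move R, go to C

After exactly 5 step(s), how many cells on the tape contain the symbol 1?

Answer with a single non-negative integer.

Step 1: in state A at pos -2, read 1 -> (A,1)->write 0,move L,goto B. Now: state=B, head=-3, tape[-4..-1]=0100 (head:  ^)
Step 2: in state B at pos -3, read 1 -> (B,1)->write 1,move L,goto A. Now: state=A, head=-4, tape[-5..-1]=00100 (head:  ^)
Step 3: in state A at pos -4, read 0 -> (A,0)->write 1,move R,goto C. Now: state=C, head=-3, tape[-5..-1]=01100 (head:   ^)
Step 4: in state C at pos -3, read 1 -> (C,1)->write 1,move R,goto C. Now: state=C, head=-2, tape[-5..-1]=01100 (head:    ^)
Step 5: in state C at pos -2, read 0 -> (C,0)->write 0,move R,goto B. Now: state=B, head=-1, tape[-5..0]=011000 (head:     ^)
Cells containing 1 after step 5: {-4, -3} -> 2 cell(s)

Answer: 2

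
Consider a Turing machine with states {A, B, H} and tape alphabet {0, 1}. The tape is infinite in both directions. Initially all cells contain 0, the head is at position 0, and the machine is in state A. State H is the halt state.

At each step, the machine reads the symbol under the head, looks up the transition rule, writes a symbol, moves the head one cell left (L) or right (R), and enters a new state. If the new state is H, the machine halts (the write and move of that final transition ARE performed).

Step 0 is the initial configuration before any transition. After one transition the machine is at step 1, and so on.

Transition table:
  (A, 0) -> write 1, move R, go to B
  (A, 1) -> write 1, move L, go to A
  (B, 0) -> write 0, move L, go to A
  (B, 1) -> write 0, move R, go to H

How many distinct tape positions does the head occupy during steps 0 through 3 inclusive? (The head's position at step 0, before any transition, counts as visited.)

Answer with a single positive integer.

Step 1: in state A at pos 0, read 0 -> (A,0)->write 1,move R,goto B. Now: state=B, head=1, tape[-1..2]=0100 (head:   ^)
Step 2: in state B at pos 1, read 0 -> (B,0)->write 0,move L,goto A. Now: state=A, head=0, tape[-1..2]=0100 (head:  ^)
Step 3: in state A at pos 0, read 1 -> (A,1)->write 1,move L,goto A. Now: state=A, head=-1, tape[-2..2]=00100 (head:  ^)
Head positions at steps 0..3: starting at 0, distinct positions visited = {-1, 0, 1} -> 3 position(s)

Answer: 3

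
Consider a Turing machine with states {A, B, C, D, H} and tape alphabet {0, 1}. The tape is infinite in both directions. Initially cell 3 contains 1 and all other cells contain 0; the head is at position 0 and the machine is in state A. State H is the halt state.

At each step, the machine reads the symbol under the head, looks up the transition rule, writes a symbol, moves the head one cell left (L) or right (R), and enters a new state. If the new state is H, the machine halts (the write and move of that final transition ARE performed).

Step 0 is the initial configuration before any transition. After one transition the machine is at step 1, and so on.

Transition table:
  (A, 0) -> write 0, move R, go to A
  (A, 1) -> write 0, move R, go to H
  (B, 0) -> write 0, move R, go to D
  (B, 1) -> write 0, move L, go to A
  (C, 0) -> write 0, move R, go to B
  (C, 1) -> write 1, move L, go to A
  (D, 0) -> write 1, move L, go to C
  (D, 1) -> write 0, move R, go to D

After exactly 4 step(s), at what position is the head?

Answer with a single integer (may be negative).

Step 1: in state A at pos 0, read 0 -> (A,0)->write 0,move R,goto A. Now: state=A, head=1, tape[-1..4]=000010 (head:   ^)
Step 2: in state A at pos 1, read 0 -> (A,0)->write 0,move R,goto A. Now: state=A, head=2, tape[-1..4]=000010 (head:    ^)
Step 3: in state A at pos 2, read 0 -> (A,0)->write 0,move R,goto A. Now: state=A, head=3, tape[-1..4]=000010 (head:     ^)
Step 4: in state A at pos 3, read 1 -> (A,1)->write 0,move R,goto H. Now: state=H, head=4, tape[-1..5]=0000000 (head:      ^)

Answer: 4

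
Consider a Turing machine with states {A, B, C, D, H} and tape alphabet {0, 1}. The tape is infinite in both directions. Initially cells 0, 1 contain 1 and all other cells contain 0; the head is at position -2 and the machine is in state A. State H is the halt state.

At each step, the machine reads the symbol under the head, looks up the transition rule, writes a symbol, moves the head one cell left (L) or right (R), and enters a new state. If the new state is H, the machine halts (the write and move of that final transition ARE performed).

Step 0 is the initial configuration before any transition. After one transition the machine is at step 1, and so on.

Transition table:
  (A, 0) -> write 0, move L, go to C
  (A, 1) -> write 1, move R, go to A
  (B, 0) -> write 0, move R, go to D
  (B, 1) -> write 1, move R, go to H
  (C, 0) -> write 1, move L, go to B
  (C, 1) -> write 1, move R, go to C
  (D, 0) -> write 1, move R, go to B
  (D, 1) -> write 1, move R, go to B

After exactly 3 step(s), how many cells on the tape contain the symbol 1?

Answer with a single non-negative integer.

Answer: 3

Derivation:
Step 1: in state A at pos -2, read 0 -> (A,0)->write 0,move L,goto C. Now: state=C, head=-3, tape[-4..2]=0000110 (head:  ^)
Step 2: in state C at pos -3, read 0 -> (C,0)->write 1,move L,goto B. Now: state=B, head=-4, tape[-5..2]=00100110 (head:  ^)
Step 3: in state B at pos -4, read 0 -> (B,0)->write 0,move R,goto D. Now: state=D, head=-3, tape[-5..2]=00100110 (head:   ^)
Cells containing 1 after step 3: {-3, 0, 1} -> 3 cell(s)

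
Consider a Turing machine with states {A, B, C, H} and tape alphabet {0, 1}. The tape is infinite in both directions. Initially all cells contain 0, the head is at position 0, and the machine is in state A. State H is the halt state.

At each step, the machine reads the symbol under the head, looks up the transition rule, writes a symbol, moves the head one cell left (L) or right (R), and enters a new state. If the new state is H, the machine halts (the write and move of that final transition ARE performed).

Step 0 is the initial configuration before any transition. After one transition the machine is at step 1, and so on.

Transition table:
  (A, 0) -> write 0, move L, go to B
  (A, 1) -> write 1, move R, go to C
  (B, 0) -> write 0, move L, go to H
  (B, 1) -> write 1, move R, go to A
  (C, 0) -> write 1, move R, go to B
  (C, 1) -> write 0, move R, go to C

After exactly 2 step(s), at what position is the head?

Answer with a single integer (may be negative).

Step 1: in state A at pos 0, read 0 -> (A,0)->write 0,move L,goto B. Now: state=B, head=-1, tape[-2..1]=0000 (head:  ^)
Step 2: in state B at pos -1, read 0 -> (B,0)->write 0,move L,goto H. Now: state=H, head=-2, tape[-3..1]=00000 (head:  ^)

Answer: -2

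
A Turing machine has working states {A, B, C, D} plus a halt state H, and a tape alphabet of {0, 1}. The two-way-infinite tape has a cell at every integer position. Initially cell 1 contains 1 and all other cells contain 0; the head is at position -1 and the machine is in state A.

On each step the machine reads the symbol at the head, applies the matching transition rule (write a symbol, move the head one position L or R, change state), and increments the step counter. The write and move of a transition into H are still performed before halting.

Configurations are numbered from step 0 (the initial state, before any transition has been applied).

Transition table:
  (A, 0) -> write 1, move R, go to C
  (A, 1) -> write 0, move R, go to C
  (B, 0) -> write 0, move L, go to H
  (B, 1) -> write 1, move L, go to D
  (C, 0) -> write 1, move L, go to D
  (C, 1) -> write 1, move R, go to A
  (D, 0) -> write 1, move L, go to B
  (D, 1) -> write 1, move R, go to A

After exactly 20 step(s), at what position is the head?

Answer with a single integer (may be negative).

Answer: 1

Derivation:
Step 1: in state A at pos -1, read 0 -> (A,0)->write 1,move R,goto C. Now: state=C, head=0, tape[-2..2]=01010 (head:   ^)
Step 2: in state C at pos 0, read 0 -> (C,0)->write 1,move L,goto D. Now: state=D, head=-1, tape[-2..2]=01110 (head:  ^)
Step 3: in state D at pos -1, read 1 -> (D,1)->write 1,move R,goto A. Now: state=A, head=0, tape[-2..2]=01110 (head:   ^)
Step 4: in state A at pos 0, read 1 -> (A,1)->write 0,move R,goto C. Now: state=C, head=1, tape[-2..2]=01010 (head:    ^)
Step 5: in state C at pos 1, read 1 -> (C,1)->write 1,move R,goto A. Now: state=A, head=2, tape[-2..3]=010100 (head:     ^)
Step 6: in state A at pos 2, read 0 -> (A,0)->write 1,move R,goto C. Now: state=C, head=3, tape[-2..4]=0101100 (head:      ^)
Step 7: in state C at pos 3, read 0 -> (C,0)->write 1,move L,goto D. Now: state=D, head=2, tape[-2..4]=0101110 (head:     ^)
Step 8: in state D at pos 2, read 1 -> (D,1)->write 1,move R,goto A. Now: state=A, head=3, tape[-2..4]=0101110 (head:      ^)
Step 9: in state A at pos 3, read 1 -> (A,1)->write 0,move R,goto C. Now: state=C, head=4, tape[-2..5]=01011000 (head:       ^)
Step 10: in state C at pos 4, read 0 -> (C,0)->write 1,move L,goto D. Now: state=D, head=3, tape[-2..5]=01011010 (head:      ^)
Step 11: in state D at pos 3, read 0 -> (D,0)->write 1,move L,goto B. Now: state=B, head=2, tape[-2..5]=01011110 (head:     ^)
Step 12: in state B at pos 2, read 1 -> (B,1)->write 1,move L,goto D. Now: state=D, head=1, tape[-2..5]=01011110 (head:    ^)
Step 13: in state D at pos 1, read 1 -> (D,1)->write 1,move R,goto A. Now: state=A, head=2, tape[-2..5]=01011110 (head:     ^)
Step 14: in state A at pos 2, read 1 -> (A,1)->write 0,move R,goto C. Now: state=C, head=3, tape[-2..5]=01010110 (head:      ^)
Step 15: in state C at pos 3, read 1 -> (C,1)->write 1,move R,goto A. Now: state=A, head=4, tape[-2..5]=01010110 (head:       ^)
Step 16: in state A at pos 4, read 1 -> (A,1)->write 0,move R,goto C. Now: state=C, head=5, tape[-2..6]=010101000 (head:        ^)
Step 17: in state C at pos 5, read 0 -> (C,0)->write 1,move L,goto D. Now: state=D, head=4, tape[-2..6]=010101010 (head:       ^)
Step 18: in state D at pos 4, read 0 -> (D,0)->write 1,move L,goto B. Now: state=B, head=3, tape[-2..6]=010101110 (head:      ^)
Step 19: in state B at pos 3, read 1 -> (B,1)->write 1,move L,goto D. Now: state=D, head=2, tape[-2..6]=010101110 (head:     ^)
Step 20: in state D at pos 2, read 0 -> (D,0)->write 1,move L,goto B. Now: state=B, head=1, tape[-2..6]=010111110 (head:    ^)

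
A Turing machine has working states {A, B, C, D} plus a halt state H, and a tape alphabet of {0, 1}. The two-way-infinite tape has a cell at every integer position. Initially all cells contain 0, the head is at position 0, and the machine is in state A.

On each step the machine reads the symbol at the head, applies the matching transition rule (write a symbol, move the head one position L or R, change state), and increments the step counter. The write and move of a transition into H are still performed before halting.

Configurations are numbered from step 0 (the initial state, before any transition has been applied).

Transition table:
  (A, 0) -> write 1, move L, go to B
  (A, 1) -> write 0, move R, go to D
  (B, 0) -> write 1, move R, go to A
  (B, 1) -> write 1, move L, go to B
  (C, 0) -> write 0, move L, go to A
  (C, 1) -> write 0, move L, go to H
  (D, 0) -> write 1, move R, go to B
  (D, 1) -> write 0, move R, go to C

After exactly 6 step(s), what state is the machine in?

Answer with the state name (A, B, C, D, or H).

Answer: B

Derivation:
Step 1: in state A at pos 0, read 0 -> (A,0)->write 1,move L,goto B. Now: state=B, head=-1, tape[-2..1]=0010 (head:  ^)
Step 2: in state B at pos -1, read 0 -> (B,0)->write 1,move R,goto A. Now: state=A, head=0, tape[-2..1]=0110 (head:   ^)
Step 3: in state A at pos 0, read 1 -> (A,1)->write 0,move R,goto D. Now: state=D, head=1, tape[-2..2]=01000 (head:    ^)
Step 4: in state D at pos 1, read 0 -> (D,0)->write 1,move R,goto B. Now: state=B, head=2, tape[-2..3]=010100 (head:     ^)
Step 5: in state B at pos 2, read 0 -> (B,0)->write 1,move R,goto A. Now: state=A, head=3, tape[-2..4]=0101100 (head:      ^)
Step 6: in state A at pos 3, read 0 -> (A,0)->write 1,move L,goto B. Now: state=B, head=2, tape[-2..4]=0101110 (head:     ^)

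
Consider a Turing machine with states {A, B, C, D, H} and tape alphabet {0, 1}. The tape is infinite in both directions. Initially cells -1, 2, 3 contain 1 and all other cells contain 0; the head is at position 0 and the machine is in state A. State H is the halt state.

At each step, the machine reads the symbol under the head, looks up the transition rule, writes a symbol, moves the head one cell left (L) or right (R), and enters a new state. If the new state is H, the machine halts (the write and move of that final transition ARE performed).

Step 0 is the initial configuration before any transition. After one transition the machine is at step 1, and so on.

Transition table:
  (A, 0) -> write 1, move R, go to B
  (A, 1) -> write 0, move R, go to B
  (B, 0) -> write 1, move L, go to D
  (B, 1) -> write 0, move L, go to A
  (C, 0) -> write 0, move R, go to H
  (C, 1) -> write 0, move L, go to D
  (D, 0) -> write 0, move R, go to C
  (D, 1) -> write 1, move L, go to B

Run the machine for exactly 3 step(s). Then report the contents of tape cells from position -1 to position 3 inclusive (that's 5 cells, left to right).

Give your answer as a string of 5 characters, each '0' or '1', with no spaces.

Answer: 11111

Derivation:
Step 1: in state A at pos 0, read 0 -> (A,0)->write 1,move R,goto B. Now: state=B, head=1, tape[-2..4]=0110110 (head:    ^)
Step 2: in state B at pos 1, read 0 -> (B,0)->write 1,move L,goto D. Now: state=D, head=0, tape[-2..4]=0111110 (head:   ^)
Step 3: in state D at pos 0, read 1 -> (D,1)->write 1,move L,goto B. Now: state=B, head=-1, tape[-2..4]=0111110 (head:  ^)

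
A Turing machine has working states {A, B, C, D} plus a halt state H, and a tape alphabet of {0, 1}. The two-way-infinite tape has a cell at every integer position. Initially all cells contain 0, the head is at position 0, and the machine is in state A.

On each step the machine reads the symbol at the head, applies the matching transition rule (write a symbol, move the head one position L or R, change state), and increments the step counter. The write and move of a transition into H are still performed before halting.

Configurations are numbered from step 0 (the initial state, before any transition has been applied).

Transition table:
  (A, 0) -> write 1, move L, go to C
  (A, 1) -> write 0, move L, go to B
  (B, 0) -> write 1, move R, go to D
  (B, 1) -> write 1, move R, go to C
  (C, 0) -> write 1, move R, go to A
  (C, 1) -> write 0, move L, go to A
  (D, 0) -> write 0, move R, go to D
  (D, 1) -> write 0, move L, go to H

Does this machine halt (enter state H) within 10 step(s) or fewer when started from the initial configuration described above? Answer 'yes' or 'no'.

Answer: no

Derivation:
Step 1: in state A at pos 0, read 0 -> (A,0)->write 1,move L,goto C. Now: state=C, head=-1, tape[-2..1]=0010 (head:  ^)
Step 2: in state C at pos -1, read 0 -> (C,0)->write 1,move R,goto A. Now: state=A, head=0, tape[-2..1]=0110 (head:   ^)
Step 3: in state A at pos 0, read 1 -> (A,1)->write 0,move L,goto B. Now: state=B, head=-1, tape[-2..1]=0100 (head:  ^)
Step 4: in state B at pos -1, read 1 -> (B,1)->write 1,move R,goto C. Now: state=C, head=0, tape[-2..1]=0100 (head:   ^)
Step 5: in state C at pos 0, read 0 -> (C,0)->write 1,move R,goto A. Now: state=A, head=1, tape[-2..2]=01100 (head:    ^)
Step 6: in state A at pos 1, read 0 -> (A,0)->write 1,move L,goto C. Now: state=C, head=0, tape[-2..2]=01110 (head:   ^)
Step 7: in state C at pos 0, read 1 -> (C,1)->write 0,move L,goto A. Now: state=A, head=-1, tape[-2..2]=01010 (head:  ^)
Step 8: in state A at pos -1, read 1 -> (A,1)->write 0,move L,goto B. Now: state=B, head=-2, tape[-3..2]=000010 (head:  ^)
Step 9: in state B at pos -2, read 0 -> (B,0)->write 1,move R,goto D. Now: state=D, head=-1, tape[-3..2]=010010 (head:   ^)
Step 10: in state D at pos -1, read 0 -> (D,0)->write 0,move R,goto D. Now: state=D, head=0, tape[-3..2]=010010 (head:    ^)
After 10 step(s): state = D (not H) -> not halted within 10 -> no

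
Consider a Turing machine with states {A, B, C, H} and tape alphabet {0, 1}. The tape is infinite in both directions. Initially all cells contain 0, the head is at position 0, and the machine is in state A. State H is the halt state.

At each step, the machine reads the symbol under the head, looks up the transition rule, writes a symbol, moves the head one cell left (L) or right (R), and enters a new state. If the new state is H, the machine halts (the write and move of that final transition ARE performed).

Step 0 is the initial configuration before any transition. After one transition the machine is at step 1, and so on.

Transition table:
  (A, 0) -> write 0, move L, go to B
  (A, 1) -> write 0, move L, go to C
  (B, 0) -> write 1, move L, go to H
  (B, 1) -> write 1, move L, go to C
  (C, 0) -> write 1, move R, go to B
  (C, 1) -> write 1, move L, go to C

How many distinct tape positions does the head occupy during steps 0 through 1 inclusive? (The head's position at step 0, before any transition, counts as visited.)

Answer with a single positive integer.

Step 1: in state A at pos 0, read 0 -> (A,0)->write 0,move L,goto B. Now: state=B, head=-1, tape[-2..1]=0000 (head:  ^)
Head positions at steps 0..1: starting at 0, distinct positions visited = {-1, 0} -> 2 position(s)

Answer: 2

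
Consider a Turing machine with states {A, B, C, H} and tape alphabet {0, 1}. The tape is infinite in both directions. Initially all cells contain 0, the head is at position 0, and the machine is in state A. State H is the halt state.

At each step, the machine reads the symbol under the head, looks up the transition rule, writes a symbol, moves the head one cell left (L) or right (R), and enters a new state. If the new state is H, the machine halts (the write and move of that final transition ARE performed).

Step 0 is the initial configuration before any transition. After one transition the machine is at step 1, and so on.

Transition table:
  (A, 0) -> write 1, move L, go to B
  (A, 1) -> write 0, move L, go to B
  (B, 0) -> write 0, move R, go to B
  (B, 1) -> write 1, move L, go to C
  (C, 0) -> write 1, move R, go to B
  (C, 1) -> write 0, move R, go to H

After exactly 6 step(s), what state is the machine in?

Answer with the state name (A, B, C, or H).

Step 1: in state A at pos 0, read 0 -> (A,0)->write 1,move L,goto B. Now: state=B, head=-1, tape[-2..1]=0010 (head:  ^)
Step 2: in state B at pos -1, read 0 -> (B,0)->write 0,move R,goto B. Now: state=B, head=0, tape[-2..1]=0010 (head:   ^)
Step 3: in state B at pos 0, read 1 -> (B,1)->write 1,move L,goto C. Now: state=C, head=-1, tape[-2..1]=0010 (head:  ^)
Step 4: in state C at pos -1, read 0 -> (C,0)->write 1,move R,goto B. Now: state=B, head=0, tape[-2..1]=0110 (head:   ^)
Step 5: in state B at pos 0, read 1 -> (B,1)->write 1,move L,goto C. Now: state=C, head=-1, tape[-2..1]=0110 (head:  ^)
Step 6: in state C at pos -1, read 1 -> (C,1)->write 0,move R,goto H. Now: state=H, head=0, tape[-2..1]=0010 (head:   ^)

Answer: H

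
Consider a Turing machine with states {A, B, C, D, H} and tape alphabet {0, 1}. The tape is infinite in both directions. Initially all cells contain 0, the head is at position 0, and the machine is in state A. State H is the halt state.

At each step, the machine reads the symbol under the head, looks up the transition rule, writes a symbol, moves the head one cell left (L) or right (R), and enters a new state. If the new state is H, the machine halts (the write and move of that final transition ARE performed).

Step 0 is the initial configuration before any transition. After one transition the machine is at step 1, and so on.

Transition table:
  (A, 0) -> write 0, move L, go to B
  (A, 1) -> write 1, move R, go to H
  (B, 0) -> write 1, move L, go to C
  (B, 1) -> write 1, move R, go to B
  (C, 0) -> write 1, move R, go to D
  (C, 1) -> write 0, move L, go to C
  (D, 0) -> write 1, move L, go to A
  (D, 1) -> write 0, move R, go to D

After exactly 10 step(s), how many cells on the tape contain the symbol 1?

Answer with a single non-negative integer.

Step 1: in state A at pos 0, read 0 -> (A,0)->write 0,move L,goto B. Now: state=B, head=-1, tape[-2..1]=0000 (head:  ^)
Step 2: in state B at pos -1, read 0 -> (B,0)->write 1,move L,goto C. Now: state=C, head=-2, tape[-3..1]=00100 (head:  ^)
Step 3: in state C at pos -2, read 0 -> (C,0)->write 1,move R,goto D. Now: state=D, head=-1, tape[-3..1]=01100 (head:   ^)
Step 4: in state D at pos -1, read 1 -> (D,1)->write 0,move R,goto D. Now: state=D, head=0, tape[-3..1]=01000 (head:    ^)
Step 5: in state D at pos 0, read 0 -> (D,0)->write 1,move L,goto A. Now: state=A, head=-1, tape[-3..1]=01010 (head:   ^)
Step 6: in state A at pos -1, read 0 -> (A,0)->write 0,move L,goto B. Now: state=B, head=-2, tape[-3..1]=01010 (head:  ^)
Step 7: in state B at pos -2, read 1 -> (B,1)->write 1,move R,goto B. Now: state=B, head=-1, tape[-3..1]=01010 (head:   ^)
Step 8: in state B at pos -1, read 0 -> (B,0)->write 1,move L,goto C. Now: state=C, head=-2, tape[-3..1]=01110 (head:  ^)
Step 9: in state C at pos -2, read 1 -> (C,1)->write 0,move L,goto C. Now: state=C, head=-3, tape[-4..1]=000110 (head:  ^)
Step 10: in state C at pos -3, read 0 -> (C,0)->write 1,move R,goto D. Now: state=D, head=-2, tape[-4..1]=010110 (head:   ^)
Cells containing 1 after step 10: {-3, -1, 0} -> 3 cell(s)

Answer: 3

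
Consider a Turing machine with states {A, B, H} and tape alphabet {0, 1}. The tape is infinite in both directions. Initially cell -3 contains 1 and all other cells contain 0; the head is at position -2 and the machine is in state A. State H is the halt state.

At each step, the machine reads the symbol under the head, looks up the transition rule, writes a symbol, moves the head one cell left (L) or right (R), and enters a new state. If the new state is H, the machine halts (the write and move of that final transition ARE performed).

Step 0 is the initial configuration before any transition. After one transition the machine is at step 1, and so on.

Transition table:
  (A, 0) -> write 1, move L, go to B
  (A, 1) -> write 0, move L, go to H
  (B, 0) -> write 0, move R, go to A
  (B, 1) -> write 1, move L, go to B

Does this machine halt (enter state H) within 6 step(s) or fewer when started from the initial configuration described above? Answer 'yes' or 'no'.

Answer: yes

Derivation:
Step 1: in state A at pos -2, read 0 -> (A,0)->write 1,move L,goto B. Now: state=B, head=-3, tape[-4..-1]=0110 (head:  ^)
Step 2: in state B at pos -3, read 1 -> (B,1)->write 1,move L,goto B. Now: state=B, head=-4, tape[-5..-1]=00110 (head:  ^)
Step 3: in state B at pos -4, read 0 -> (B,0)->write 0,move R,goto A. Now: state=A, head=-3, tape[-5..-1]=00110 (head:   ^)
Step 4: in state A at pos -3, read 1 -> (A,1)->write 0,move L,goto H. Now: state=H, head=-4, tape[-5..-1]=00010 (head:  ^)
State H reached at step 4; 4 <= 6 -> yes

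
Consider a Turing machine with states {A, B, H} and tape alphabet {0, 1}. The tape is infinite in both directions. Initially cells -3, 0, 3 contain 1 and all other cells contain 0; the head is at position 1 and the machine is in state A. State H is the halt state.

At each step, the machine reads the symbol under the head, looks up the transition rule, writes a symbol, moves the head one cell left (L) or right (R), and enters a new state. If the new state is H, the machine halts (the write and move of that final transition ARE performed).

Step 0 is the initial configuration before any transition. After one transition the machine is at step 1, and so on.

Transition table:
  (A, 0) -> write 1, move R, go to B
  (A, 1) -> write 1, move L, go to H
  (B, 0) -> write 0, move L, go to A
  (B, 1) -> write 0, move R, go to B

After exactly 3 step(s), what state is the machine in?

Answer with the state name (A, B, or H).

Step 1: in state A at pos 1, read 0 -> (A,0)->write 1,move R,goto B. Now: state=B, head=2, tape[-4..4]=010011010 (head:       ^)
Step 2: in state B at pos 2, read 0 -> (B,0)->write 0,move L,goto A. Now: state=A, head=1, tape[-4..4]=010011010 (head:      ^)
Step 3: in state A at pos 1, read 1 -> (A,1)->write 1,move L,goto H. Now: state=H, head=0, tape[-4..4]=010011010 (head:     ^)

Answer: H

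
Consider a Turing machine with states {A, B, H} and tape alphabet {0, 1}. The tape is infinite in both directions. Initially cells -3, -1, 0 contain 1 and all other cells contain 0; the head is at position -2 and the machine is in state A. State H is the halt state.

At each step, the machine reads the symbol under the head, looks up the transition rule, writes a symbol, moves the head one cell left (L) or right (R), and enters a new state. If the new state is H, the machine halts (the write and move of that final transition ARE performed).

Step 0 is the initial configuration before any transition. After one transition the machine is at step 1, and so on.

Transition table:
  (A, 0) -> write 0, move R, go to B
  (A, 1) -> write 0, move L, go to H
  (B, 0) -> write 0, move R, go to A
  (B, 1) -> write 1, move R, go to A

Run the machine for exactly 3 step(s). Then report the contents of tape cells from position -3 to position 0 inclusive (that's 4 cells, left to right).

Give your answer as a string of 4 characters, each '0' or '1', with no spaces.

Answer: 1010

Derivation:
Step 1: in state A at pos -2, read 0 -> (A,0)->write 0,move R,goto B. Now: state=B, head=-1, tape[-4..1]=010110 (head:    ^)
Step 2: in state B at pos -1, read 1 -> (B,1)->write 1,move R,goto A. Now: state=A, head=0, tape[-4..1]=010110 (head:     ^)
Step 3: in state A at pos 0, read 1 -> (A,1)->write 0,move L,goto H. Now: state=H, head=-1, tape[-4..1]=010100 (head:    ^)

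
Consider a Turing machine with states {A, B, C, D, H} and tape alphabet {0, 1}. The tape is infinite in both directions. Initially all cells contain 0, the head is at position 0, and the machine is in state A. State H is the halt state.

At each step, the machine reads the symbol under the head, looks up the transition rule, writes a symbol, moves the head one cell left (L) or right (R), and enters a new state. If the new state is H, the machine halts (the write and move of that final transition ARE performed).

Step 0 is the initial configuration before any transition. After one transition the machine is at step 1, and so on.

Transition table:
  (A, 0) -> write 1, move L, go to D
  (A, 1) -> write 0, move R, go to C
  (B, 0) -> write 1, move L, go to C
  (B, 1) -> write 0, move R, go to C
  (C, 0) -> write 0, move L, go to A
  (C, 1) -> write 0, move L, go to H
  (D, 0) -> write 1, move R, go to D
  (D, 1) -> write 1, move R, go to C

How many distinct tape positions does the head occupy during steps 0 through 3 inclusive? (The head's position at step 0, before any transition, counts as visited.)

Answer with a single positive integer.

Answer: 3

Derivation:
Step 1: in state A at pos 0, read 0 -> (A,0)->write 1,move L,goto D. Now: state=D, head=-1, tape[-2..1]=0010 (head:  ^)
Step 2: in state D at pos -1, read 0 -> (D,0)->write 1,move R,goto D. Now: state=D, head=0, tape[-2..1]=0110 (head:   ^)
Step 3: in state D at pos 0, read 1 -> (D,1)->write 1,move R,goto C. Now: state=C, head=1, tape[-2..2]=01100 (head:    ^)
Head positions at steps 0..3: starting at 0, distinct positions visited = {-1, 0, 1} -> 3 position(s)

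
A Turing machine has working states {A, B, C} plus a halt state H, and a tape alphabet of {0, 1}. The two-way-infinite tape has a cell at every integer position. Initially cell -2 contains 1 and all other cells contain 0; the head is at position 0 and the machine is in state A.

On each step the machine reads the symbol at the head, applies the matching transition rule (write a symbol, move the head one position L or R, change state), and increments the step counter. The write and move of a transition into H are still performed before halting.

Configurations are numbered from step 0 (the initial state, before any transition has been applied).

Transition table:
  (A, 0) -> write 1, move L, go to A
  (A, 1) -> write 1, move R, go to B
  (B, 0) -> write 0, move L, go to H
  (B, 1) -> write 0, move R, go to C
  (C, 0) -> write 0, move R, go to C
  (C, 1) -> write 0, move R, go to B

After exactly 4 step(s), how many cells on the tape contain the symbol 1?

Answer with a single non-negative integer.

Answer: 2

Derivation:
Step 1: in state A at pos 0, read 0 -> (A,0)->write 1,move L,goto A. Now: state=A, head=-1, tape[-3..1]=01010 (head:   ^)
Step 2: in state A at pos -1, read 0 -> (A,0)->write 1,move L,goto A. Now: state=A, head=-2, tape[-3..1]=01110 (head:  ^)
Step 3: in state A at pos -2, read 1 -> (A,1)->write 1,move R,goto B. Now: state=B, head=-1, tape[-3..1]=01110 (head:   ^)
Step 4: in state B at pos -1, read 1 -> (B,1)->write 0,move R,goto C. Now: state=C, head=0, tape[-3..1]=01010 (head:    ^)
Cells containing 1 after step 4: {-2, 0} -> 2 cell(s)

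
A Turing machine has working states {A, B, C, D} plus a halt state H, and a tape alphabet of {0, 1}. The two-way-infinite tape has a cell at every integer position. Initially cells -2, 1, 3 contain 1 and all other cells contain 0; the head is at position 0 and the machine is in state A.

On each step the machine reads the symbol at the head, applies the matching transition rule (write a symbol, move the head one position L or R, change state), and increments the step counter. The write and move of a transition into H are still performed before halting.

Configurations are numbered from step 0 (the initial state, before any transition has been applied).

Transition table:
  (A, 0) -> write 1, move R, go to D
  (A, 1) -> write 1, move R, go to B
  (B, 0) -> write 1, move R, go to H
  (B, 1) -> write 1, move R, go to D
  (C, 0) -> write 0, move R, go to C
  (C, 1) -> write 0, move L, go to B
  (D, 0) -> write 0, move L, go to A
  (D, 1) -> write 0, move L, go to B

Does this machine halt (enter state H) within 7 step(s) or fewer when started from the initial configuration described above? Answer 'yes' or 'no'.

Answer: yes

Derivation:
Step 1: in state A at pos 0, read 0 -> (A,0)->write 1,move R,goto D. Now: state=D, head=1, tape[-3..4]=01011010 (head:     ^)
Step 2: in state D at pos 1, read 1 -> (D,1)->write 0,move L,goto B. Now: state=B, head=0, tape[-3..4]=01010010 (head:    ^)
Step 3: in state B at pos 0, read 1 -> (B,1)->write 1,move R,goto D. Now: state=D, head=1, tape[-3..4]=01010010 (head:     ^)
Step 4: in state D at pos 1, read 0 -> (D,0)->write 0,move L,goto A. Now: state=A, head=0, tape[-3..4]=01010010 (head:    ^)
Step 5: in state A at pos 0, read 1 -> (A,1)->write 1,move R,goto B. Now: state=B, head=1, tape[-3..4]=01010010 (head:     ^)
Step 6: in state B at pos 1, read 0 -> (B,0)->write 1,move R,goto H. Now: state=H, head=2, tape[-3..4]=01011010 (head:      ^)
State H reached at step 6; 6 <= 7 -> yes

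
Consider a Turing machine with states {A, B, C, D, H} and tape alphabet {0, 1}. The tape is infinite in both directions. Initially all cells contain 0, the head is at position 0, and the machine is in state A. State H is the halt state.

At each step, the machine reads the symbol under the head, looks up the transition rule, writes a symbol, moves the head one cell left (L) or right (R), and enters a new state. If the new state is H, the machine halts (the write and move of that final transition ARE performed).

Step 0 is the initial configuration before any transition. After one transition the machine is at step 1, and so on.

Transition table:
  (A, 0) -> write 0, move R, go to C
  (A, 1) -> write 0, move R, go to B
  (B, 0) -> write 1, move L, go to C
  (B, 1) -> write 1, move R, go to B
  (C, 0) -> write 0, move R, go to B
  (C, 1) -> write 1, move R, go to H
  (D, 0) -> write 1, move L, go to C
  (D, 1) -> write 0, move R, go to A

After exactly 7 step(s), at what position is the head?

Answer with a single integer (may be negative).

Step 1: in state A at pos 0, read 0 -> (A,0)->write 0,move R,goto C. Now: state=C, head=1, tape[-1..2]=0000 (head:   ^)
Step 2: in state C at pos 1, read 0 -> (C,0)->write 0,move R,goto B. Now: state=B, head=2, tape[-1..3]=00000 (head:    ^)
Step 3: in state B at pos 2, read 0 -> (B,0)->write 1,move L,goto C. Now: state=C, head=1, tape[-1..3]=00010 (head:   ^)
Step 4: in state C at pos 1, read 0 -> (C,0)->write 0,move R,goto B. Now: state=B, head=2, tape[-1..3]=00010 (head:    ^)
Step 5: in state B at pos 2, read 1 -> (B,1)->write 1,move R,goto B. Now: state=B, head=3, tape[-1..4]=000100 (head:     ^)
Step 6: in state B at pos 3, read 0 -> (B,0)->write 1,move L,goto C. Now: state=C, head=2, tape[-1..4]=000110 (head:    ^)
Step 7: in state C at pos 2, read 1 -> (C,1)->write 1,move R,goto H. Now: state=H, head=3, tape[-1..4]=000110 (head:     ^)

Answer: 3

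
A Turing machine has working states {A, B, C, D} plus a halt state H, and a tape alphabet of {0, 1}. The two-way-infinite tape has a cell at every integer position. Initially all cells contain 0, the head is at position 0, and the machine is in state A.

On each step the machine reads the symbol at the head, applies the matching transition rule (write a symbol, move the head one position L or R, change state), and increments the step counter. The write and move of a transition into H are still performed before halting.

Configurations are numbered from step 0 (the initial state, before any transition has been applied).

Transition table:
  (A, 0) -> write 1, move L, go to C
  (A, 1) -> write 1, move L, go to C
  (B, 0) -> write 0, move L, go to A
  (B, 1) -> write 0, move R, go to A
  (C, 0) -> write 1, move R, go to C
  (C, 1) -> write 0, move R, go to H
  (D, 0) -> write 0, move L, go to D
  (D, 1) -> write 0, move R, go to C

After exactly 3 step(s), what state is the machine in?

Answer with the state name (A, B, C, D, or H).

Step 1: in state A at pos 0, read 0 -> (A,0)->write 1,move L,goto C. Now: state=C, head=-1, tape[-2..1]=0010 (head:  ^)
Step 2: in state C at pos -1, read 0 -> (C,0)->write 1,move R,goto C. Now: state=C, head=0, tape[-2..1]=0110 (head:   ^)
Step 3: in state C at pos 0, read 1 -> (C,1)->write 0,move R,goto H. Now: state=H, head=1, tape[-2..2]=01000 (head:    ^)

Answer: H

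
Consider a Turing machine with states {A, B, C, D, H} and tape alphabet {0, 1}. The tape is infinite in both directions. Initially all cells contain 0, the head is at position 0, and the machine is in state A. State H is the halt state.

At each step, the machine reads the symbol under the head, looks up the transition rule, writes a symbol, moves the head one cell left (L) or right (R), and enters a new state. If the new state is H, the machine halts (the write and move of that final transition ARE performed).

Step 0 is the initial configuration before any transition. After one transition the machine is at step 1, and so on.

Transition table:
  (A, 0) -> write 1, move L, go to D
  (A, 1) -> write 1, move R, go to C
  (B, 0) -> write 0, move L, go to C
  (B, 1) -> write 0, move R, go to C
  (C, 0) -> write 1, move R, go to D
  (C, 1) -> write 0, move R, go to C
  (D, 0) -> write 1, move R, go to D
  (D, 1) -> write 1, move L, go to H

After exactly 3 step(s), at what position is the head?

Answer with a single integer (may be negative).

Step 1: in state A at pos 0, read 0 -> (A,0)->write 1,move L,goto D. Now: state=D, head=-1, tape[-2..1]=0010 (head:  ^)
Step 2: in state D at pos -1, read 0 -> (D,0)->write 1,move R,goto D. Now: state=D, head=0, tape[-2..1]=0110 (head:   ^)
Step 3: in state D at pos 0, read 1 -> (D,1)->write 1,move L,goto H. Now: state=H, head=-1, tape[-2..1]=0110 (head:  ^)

Answer: -1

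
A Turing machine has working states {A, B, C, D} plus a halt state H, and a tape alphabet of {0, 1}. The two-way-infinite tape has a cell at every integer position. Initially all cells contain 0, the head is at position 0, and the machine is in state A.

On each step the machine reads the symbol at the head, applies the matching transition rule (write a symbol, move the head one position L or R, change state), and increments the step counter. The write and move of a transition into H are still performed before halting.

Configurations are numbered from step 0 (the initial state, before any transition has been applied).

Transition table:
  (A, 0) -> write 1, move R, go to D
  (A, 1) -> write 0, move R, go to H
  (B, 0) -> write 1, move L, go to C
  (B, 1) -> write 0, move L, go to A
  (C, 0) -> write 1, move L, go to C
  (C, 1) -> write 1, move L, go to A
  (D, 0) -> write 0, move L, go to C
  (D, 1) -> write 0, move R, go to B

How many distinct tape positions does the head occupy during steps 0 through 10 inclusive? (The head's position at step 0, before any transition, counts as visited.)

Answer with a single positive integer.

Step 1: in state A at pos 0, read 0 -> (A,0)->write 1,move R,goto D. Now: state=D, head=1, tape[-1..2]=0100 (head:   ^)
Step 2: in state D at pos 1, read 0 -> (D,0)->write 0,move L,goto C. Now: state=C, head=0, tape[-1..2]=0100 (head:  ^)
Step 3: in state C at pos 0, read 1 -> (C,1)->write 1,move L,goto A. Now: state=A, head=-1, tape[-2..2]=00100 (head:  ^)
Step 4: in state A at pos -1, read 0 -> (A,0)->write 1,move R,goto D. Now: state=D, head=0, tape[-2..2]=01100 (head:   ^)
Step 5: in state D at pos 0, read 1 -> (D,1)->write 0,move R,goto B. Now: state=B, head=1, tape[-2..2]=01000 (head:    ^)
Step 6: in state B at pos 1, read 0 -> (B,0)->write 1,move L,goto C. Now: state=C, head=0, tape[-2..2]=01010 (head:   ^)
Step 7: in state C at pos 0, read 0 -> (C,0)->write 1,move L,goto C. Now: state=C, head=-1, tape[-2..2]=01110 (head:  ^)
Step 8: in state C at pos -1, read 1 -> (C,1)->write 1,move L,goto A. Now: state=A, head=-2, tape[-3..2]=001110 (head:  ^)
Step 9: in state A at pos -2, read 0 -> (A,0)->write 1,move R,goto D. Now: state=D, head=-1, tape[-3..2]=011110 (head:   ^)
Step 10: in state D at pos -1, read 1 -> (D,1)->write 0,move R,goto B. Now: state=B, head=0, tape[-3..2]=010110 (head:    ^)
Head positions at steps 0..10: starting at 0, distinct positions visited = {-2, -1, 0, 1} -> 4 position(s)

Answer: 4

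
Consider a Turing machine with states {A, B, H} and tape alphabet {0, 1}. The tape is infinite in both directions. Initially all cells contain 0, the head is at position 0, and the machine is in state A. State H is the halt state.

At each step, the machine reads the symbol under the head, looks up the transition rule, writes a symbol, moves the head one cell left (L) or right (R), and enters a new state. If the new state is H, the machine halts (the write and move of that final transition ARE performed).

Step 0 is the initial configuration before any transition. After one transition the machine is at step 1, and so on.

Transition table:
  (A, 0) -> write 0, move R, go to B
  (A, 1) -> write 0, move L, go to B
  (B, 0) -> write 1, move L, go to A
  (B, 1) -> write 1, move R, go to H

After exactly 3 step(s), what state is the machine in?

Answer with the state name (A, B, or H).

Step 1: in state A at pos 0, read 0 -> (A,0)->write 0,move R,goto B. Now: state=B, head=1, tape[-1..2]=0000 (head:   ^)
Step 2: in state B at pos 1, read 0 -> (B,0)->write 1,move L,goto A. Now: state=A, head=0, tape[-1..2]=0010 (head:  ^)
Step 3: in state A at pos 0, read 0 -> (A,0)->write 0,move R,goto B. Now: state=B, head=1, tape[-1..2]=0010 (head:   ^)

Answer: B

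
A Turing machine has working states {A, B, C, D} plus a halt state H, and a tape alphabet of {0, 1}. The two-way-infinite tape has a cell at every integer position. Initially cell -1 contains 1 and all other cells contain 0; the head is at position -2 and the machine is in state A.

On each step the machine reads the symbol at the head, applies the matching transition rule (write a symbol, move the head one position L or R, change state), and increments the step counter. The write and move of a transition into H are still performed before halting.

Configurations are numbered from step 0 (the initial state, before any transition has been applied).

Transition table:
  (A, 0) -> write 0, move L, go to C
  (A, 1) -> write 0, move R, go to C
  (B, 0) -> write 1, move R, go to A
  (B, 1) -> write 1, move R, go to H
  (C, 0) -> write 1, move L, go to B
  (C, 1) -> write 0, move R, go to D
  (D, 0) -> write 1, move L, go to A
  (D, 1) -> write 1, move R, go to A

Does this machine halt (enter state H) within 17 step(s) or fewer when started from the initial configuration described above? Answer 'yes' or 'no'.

Answer: yes

Derivation:
Step 1: in state A at pos -2, read 0 -> (A,0)->write 0,move L,goto C. Now: state=C, head=-3, tape[-4..0]=00010 (head:  ^)
Step 2: in state C at pos -3, read 0 -> (C,0)->write 1,move L,goto B. Now: state=B, head=-4, tape[-5..0]=001010 (head:  ^)
Step 3: in state B at pos -4, read 0 -> (B,0)->write 1,move R,goto A. Now: state=A, head=-3, tape[-5..0]=011010 (head:   ^)
Step 4: in state A at pos -3, read 1 -> (A,1)->write 0,move R,goto C. Now: state=C, head=-2, tape[-5..0]=010010 (head:    ^)
Step 5: in state C at pos -2, read 0 -> (C,0)->write 1,move L,goto B. Now: state=B, head=-3, tape[-5..0]=010110 (head:   ^)
Step 6: in state B at pos -3, read 0 -> (B,0)->write 1,move R,goto A. Now: state=A, head=-2, tape[-5..0]=011110 (head:    ^)
Step 7: in state A at pos -2, read 1 -> (A,1)->write 0,move R,goto C. Now: state=C, head=-1, tape[-5..0]=011010 (head:     ^)
Step 8: in state C at pos -1, read 1 -> (C,1)->write 0,move R,goto D. Now: state=D, head=0, tape[-5..1]=0110000 (head:      ^)
Step 9: in state D at pos 0, read 0 -> (D,0)->write 1,move L,goto A. Now: state=A, head=-1, tape[-5..1]=0110010 (head:     ^)
Step 10: in state A at pos -1, read 0 -> (A,0)->write 0,move L,goto C. Now: state=C, head=-2, tape[-5..1]=0110010 (head:    ^)
Step 11: in state C at pos -2, read 0 -> (C,0)->write 1,move L,goto B. Now: state=B, head=-3, tape[-5..1]=0111010 (head:   ^)
Step 12: in state B at pos -3, read 1 -> (B,1)->write 1,move R,goto H. Now: state=H, head=-2, tape[-5..1]=0111010 (head:    ^)
State H reached at step 12; 12 <= 17 -> yes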